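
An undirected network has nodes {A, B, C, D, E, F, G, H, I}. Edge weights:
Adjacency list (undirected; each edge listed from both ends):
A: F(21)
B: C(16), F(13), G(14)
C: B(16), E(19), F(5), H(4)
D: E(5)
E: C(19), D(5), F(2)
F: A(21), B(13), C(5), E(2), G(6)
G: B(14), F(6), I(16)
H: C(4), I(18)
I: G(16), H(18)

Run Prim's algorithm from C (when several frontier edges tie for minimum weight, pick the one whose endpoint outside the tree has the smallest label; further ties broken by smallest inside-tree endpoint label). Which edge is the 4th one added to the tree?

D-E

Prim, starting at C.
Step 1: frontier [C—H 4, C—F 5, B—C 16, C—E 19] → take C—H (4); add H.
Step 2: frontier [C—F 5, B—C 16, C—E 19, H—I 18] → take C—F (5); add F.
Step 3: frontier [B—C 16, C—E 19, E—F 2, F—G 6, B—F 13, A—F 21, H—I 18] → take E—F (2); add E.
Step 4: frontier [B—C 16, D—E 5, F—G 6, B—F 13, A—F 21, H—I 18] → take D—E (5); add D.
Step 5: frontier [B—C 16, F—G 6, B—F 13, A—F 21, H—I 18] → take F—G (6); add G.
Step 6: frontier [B—C 16, B—F 13, A—F 21, B—G 14, G—I 16, H—I 18] → take B—F (13); add B.
Step 7: frontier [A—F 21, G—I 16, H—I 18] → take G—I (16); add I.
Step 8: frontier [A—F 21] → take A—F (21); add A.
The 4th edge added is D—E.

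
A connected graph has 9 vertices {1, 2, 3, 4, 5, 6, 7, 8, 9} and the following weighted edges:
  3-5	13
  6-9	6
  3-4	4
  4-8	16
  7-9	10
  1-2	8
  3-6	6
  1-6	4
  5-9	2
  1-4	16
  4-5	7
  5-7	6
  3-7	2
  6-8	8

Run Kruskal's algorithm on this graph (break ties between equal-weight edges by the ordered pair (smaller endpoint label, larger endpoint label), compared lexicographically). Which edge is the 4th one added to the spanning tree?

Kruskal's algorithm — process edges by increasing weight (ties by edge label):
3-7 (2): add — endpoints in different components.
5-9 (2): add — endpoints in different components.
1-6 (4): add — endpoints in different components.
3-4 (4): add — endpoints in different components.
3-6 (6): add — endpoints in different components.
5-7 (6): add — endpoints in different components.
6-9 (6): skip — 6 and 9 already connected.
4-5 (7): skip — 4 and 5 already connected.
1-2 (8): add — endpoints in different components.
6-8 (8): add — endpoints in different components.
The 4th edge added is 3-4.

3-4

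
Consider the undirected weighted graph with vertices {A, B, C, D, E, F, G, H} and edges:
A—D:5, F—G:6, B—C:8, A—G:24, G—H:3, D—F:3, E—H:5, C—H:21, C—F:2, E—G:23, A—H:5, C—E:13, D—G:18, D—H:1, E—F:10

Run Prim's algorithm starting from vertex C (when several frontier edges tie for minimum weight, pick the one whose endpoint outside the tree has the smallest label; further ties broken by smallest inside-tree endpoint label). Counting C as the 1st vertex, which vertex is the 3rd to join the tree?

Grow the tree from C using Prim:
Step 1: cheapest edge leaving the tree is C—F (2); add F.
Step 2: cheapest edge leaving the tree is D—F (3); add D.
Step 3: cheapest edge leaving the tree is D—H (1); add H.
Step 4: cheapest edge leaving the tree is G—H (3); add G.
Step 5: cheapest edge leaving the tree is A—D (5); add A.
Step 6: cheapest edge leaving the tree is E—H (5); add E.
Step 7: cheapest edge leaving the tree is B—C (8); add B.
Vertex order: C, F, D, H, G, A, E, B. The 3rd vertex is D.

D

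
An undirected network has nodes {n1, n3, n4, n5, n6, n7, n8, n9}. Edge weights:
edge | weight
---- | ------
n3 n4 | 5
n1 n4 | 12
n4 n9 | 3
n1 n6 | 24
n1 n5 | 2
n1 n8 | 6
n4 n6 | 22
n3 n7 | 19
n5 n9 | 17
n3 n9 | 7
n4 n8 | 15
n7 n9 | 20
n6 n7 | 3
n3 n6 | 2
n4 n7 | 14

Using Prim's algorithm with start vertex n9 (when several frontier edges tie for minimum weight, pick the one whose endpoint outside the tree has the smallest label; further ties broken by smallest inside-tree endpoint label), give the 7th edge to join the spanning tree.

n1-n8

Prim, starting at n9.
Step 1: cheapest edge leaving the tree is n4 n9 (3); add n4.
Step 2: cheapest edge leaving the tree is n3 n4 (5); add n3.
Step 3: cheapest edge leaving the tree is n3 n6 (2); add n6.
Step 4: cheapest edge leaving the tree is n6 n7 (3); add n7.
Step 5: cheapest edge leaving the tree is n1 n4 (12); add n1.
Step 6: cheapest edge leaving the tree is n1 n5 (2); add n5.
Step 7: cheapest edge leaving the tree is n1 n8 (6); add n8.
The 7th edge added is n1 n8.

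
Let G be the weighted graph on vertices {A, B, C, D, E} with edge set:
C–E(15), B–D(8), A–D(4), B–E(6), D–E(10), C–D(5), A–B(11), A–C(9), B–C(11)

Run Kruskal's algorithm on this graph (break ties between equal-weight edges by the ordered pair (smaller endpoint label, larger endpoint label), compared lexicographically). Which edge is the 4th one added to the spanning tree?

Sort edges by weight, then run Kruskal:
A–D (4): add — endpoints in different components.
C–D (5): add — endpoints in different components.
B–E (6): add — endpoints in different components.
B–D (8): add — endpoints in different components.
The 4th edge added is B–D.

B-D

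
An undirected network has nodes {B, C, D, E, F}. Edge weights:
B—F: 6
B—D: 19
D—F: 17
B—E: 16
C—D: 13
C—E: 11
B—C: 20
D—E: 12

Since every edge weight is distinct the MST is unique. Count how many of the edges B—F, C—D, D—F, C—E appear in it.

Sort edges by weight, then run Kruskal:
B—F (6): add — endpoints in different components.
C—E (11): add — endpoints in different components.
D—E (12): add — endpoints in different components.
C—D (13): skip — C and D already connected.
B—E (16): add — endpoints in different components.
MST edge set: {B—F, C—E, D—E, B—E}.
Of the listed edges, {B—F, C—E} are in the MST → 2.

2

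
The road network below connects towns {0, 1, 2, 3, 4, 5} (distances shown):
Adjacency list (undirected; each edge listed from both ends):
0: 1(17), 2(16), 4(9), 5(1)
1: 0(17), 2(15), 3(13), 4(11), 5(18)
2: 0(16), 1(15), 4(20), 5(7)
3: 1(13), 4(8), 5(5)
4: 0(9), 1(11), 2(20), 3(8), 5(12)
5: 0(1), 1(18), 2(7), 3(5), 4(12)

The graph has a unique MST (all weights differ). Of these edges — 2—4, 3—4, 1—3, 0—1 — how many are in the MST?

Kruskal's algorithm — process edges by increasing weight (ties by edge label):
0—5 (1): add. Components now {0,5} {1} {2} {3} {4}
3—5 (5): add. Components now {0,3,5} {1} {2} {4}
2—5 (7): add. Components now {0,2,3,5} {1} {4}
3—4 (8): add. Components now {0,2,3,4,5} {1}
0—4 (9): skip — 0 and 4 already connected.
1—4 (11): add. Components now {0,1,2,3,4,5}
MST edge set: {0—5, 3—5, 2—5, 3—4, 1—4}.
Of the listed edges, {3—4} are in the MST → 1.

1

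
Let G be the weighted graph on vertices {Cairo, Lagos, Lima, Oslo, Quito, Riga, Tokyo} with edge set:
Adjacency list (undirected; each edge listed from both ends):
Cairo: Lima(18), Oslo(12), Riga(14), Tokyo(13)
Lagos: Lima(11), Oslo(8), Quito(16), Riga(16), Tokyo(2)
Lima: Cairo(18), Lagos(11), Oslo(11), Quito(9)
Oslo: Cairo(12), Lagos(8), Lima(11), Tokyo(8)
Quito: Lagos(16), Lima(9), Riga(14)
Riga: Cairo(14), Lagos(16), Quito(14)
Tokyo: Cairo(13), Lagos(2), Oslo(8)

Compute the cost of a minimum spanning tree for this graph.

56

Prim, starting at Riga.
Step 1: cheapest edge leaving the tree is Cairo–Riga (14); add Cairo.
Step 2: cheapest edge leaving the tree is Cairo–Oslo (12); add Oslo.
Step 3: cheapest edge leaving the tree is Lagos–Oslo (8); add Lagos.
Step 4: cheapest edge leaving the tree is Lagos–Tokyo (2); add Tokyo.
Step 5: cheapest edge leaving the tree is Lagos–Lima (11); add Lima.
Step 6: cheapest edge leaving the tree is Lima–Quito (9); add Quito.
MST edges: Cairo–Riga, Cairo–Oslo, Lagos–Oslo, Lagos–Tokyo, Lagos–Lima, Lima–Quito; total weight 14+12+8+2+11+9 = 56.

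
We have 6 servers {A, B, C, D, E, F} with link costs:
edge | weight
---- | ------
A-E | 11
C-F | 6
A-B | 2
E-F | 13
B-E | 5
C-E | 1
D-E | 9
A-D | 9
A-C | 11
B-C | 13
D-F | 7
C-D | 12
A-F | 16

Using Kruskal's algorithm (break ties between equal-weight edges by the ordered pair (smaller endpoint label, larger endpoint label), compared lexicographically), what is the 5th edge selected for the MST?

Kruskal: consider edges lightest-first.
C-E (1): add. Components now {A} {B} {C,E} {D} {F}
A-B (2): add. Components now {A,B} {C,E} {D} {F}
B-E (5): add. Components now {A,B,C,E} {D} {F}
C-F (6): add. Components now {A,B,C,E,F} {D}
D-F (7): add. Components now {A,B,C,D,E,F}
The 5th edge added is D-F.

D-F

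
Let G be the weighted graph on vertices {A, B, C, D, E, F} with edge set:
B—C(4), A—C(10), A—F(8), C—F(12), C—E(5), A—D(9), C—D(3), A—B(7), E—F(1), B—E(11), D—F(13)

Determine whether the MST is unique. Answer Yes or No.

Yes

Kruskal: consider edges lightest-first.
E—F (1): add — endpoints in different components.
C—D (3): add — endpoints in different components.
B—C (4): add — endpoints in different components.
C—E (5): add — endpoints in different components.
A—B (7): add — endpoints in different components.
Every non-tree edge has weight strictly greater than the heaviest edge on the tree path between its endpoints, so the MST is unique.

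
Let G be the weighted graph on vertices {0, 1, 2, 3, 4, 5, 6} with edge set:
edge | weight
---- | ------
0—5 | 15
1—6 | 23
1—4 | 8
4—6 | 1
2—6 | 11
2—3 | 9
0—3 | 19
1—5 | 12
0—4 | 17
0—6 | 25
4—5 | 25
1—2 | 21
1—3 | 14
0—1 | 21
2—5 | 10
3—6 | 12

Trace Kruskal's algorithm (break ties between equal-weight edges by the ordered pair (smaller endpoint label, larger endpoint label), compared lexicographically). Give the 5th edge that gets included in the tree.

Kruskal's algorithm — process edges by increasing weight (ties by edge label):
4—6 (1): add. Components now {0} {1} {2} {3} {4,6} {5}
1—4 (8): add. Components now {0} {1,4,6} {2} {3} {5}
2—3 (9): add. Components now {0} {1,4,6} {2,3} {5}
2—5 (10): add. Components now {0} {1,4,6} {2,3,5}
2—6 (11): add. Components now {0} {1,2,3,4,5,6}
1—5 (12): skip — 1 and 5 already connected.
3—6 (12): skip — 3 and 6 already connected.
1—3 (14): skip — 1 and 3 already connected.
0—5 (15): add. Components now {0,1,2,3,4,5,6}
The 5th edge added is 2—6.

2-6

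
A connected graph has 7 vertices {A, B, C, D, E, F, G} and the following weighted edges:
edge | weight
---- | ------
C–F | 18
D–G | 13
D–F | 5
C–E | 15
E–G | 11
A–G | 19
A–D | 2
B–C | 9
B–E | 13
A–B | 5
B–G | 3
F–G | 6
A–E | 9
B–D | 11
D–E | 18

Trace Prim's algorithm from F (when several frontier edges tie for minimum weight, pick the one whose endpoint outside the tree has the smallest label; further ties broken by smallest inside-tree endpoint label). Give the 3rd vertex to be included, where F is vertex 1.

Prim, starting at F.
Step 1: cheapest edge leaving the tree is D–F (5); add D.
Step 2: cheapest edge leaving the tree is A–D (2); add A.
Step 3: cheapest edge leaving the tree is A–B (5); add B.
Step 4: cheapest edge leaving the tree is B–G (3); add G.
Step 5: cheapest edge leaving the tree is B–C (9); add C.
Step 6: cheapest edge leaving the tree is A–E (9); add E.
Vertex order: F, D, A, B, G, C, E. The 3rd vertex is A.

A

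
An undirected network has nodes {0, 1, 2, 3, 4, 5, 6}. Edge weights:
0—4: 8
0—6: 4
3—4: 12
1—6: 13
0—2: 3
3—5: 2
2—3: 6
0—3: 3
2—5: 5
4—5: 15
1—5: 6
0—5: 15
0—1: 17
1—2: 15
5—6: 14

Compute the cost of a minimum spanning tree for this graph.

26

Prim's algorithm from 1:
Step 1: cheapest edge leaving the tree is 1—5 (6); add 5.
Step 2: cheapest edge leaving the tree is 3—5 (2); add 3.
Step 3: cheapest edge leaving the tree is 0—3 (3); add 0.
Step 4: cheapest edge leaving the tree is 0—2 (3); add 2.
Step 5: cheapest edge leaving the tree is 0—6 (4); add 6.
Step 6: cheapest edge leaving the tree is 0—4 (8); add 4.
MST edges: 1—5, 3—5, 0—3, 0—2, 0—6, 0—4; total weight 6+2+3+3+4+8 = 26.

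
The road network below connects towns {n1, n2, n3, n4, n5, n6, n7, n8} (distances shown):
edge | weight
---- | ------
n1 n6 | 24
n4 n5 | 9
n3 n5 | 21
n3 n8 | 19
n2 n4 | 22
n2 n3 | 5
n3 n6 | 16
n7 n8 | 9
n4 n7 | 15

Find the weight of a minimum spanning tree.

Sort edges by weight, then run Kruskal:
n2 n3 (5): add — endpoints in different components.
n4 n5 (9): add — endpoints in different components.
n7 n8 (9): add — endpoints in different components.
n4 n7 (15): add — endpoints in different components.
n3 n6 (16): add — endpoints in different components.
n3 n8 (19): add — endpoints in different components.
n3 n5 (21): skip — n3 and n5 already connected.
n2 n4 (22): skip — n2 and n4 already connected.
n1 n6 (24): add — endpoints in different components.
MST edges: n2 n3, n4 n5, n7 n8, n4 n7, n3 n6, n3 n8, n1 n6; total weight 5+9+9+15+16+19+24 = 97.

97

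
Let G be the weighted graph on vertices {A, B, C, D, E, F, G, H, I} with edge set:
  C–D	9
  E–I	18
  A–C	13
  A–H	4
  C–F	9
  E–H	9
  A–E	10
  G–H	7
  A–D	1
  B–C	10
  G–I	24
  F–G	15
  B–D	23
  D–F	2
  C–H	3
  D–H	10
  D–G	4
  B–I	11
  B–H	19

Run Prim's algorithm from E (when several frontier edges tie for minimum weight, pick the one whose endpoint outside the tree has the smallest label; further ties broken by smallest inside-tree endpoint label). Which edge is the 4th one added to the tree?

A-D

Prim, starting at E.
Step 1: cheapest edge leaving the tree is E–H (9); add H.
Step 2: cheapest edge leaving the tree is C–H (3); add C.
Step 3: cheapest edge leaving the tree is A–H (4); add A.
Step 4: cheapest edge leaving the tree is A–D (1); add D.
Step 5: cheapest edge leaving the tree is D–F (2); add F.
Step 6: cheapest edge leaving the tree is D–G (4); add G.
Step 7: cheapest edge leaving the tree is B–C (10); add B.
Step 8: cheapest edge leaving the tree is B–I (11); add I.
The 4th edge added is A–D.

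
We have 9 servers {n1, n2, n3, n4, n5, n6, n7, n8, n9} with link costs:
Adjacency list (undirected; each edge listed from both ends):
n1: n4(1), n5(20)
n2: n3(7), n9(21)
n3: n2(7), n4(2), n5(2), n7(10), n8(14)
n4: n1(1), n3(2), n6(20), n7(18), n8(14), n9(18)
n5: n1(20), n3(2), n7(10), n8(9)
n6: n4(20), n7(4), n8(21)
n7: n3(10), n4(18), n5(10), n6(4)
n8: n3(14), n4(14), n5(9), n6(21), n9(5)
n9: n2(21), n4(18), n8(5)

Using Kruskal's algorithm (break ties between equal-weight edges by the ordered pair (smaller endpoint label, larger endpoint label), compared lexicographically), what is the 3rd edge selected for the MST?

n3-n5

Kruskal: consider edges lightest-first.
n1 n4 (1): add — endpoints in different components.
n3 n4 (2): add — endpoints in different components.
n3 n5 (2): add — endpoints in different components.
n6 n7 (4): add — endpoints in different components.
n8 n9 (5): add — endpoints in different components.
n2 n3 (7): add — endpoints in different components.
n5 n8 (9): add — endpoints in different components.
n3 n7 (10): add — endpoints in different components.
The 3rd edge added is n3 n5.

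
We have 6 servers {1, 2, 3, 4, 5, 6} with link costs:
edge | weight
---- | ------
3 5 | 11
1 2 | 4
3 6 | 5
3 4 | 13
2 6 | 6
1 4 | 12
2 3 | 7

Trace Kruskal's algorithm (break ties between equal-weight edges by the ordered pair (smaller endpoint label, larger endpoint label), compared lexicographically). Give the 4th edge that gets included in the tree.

3-5

Kruskal's algorithm — process edges by increasing weight (ties by edge label):
1 2 (4): add. Components now {1,2} {3} {4} {5} {6}
3 6 (5): add. Components now {1,2} {3,6} {4} {5}
2 6 (6): add. Components now {1,2,3,6} {4} {5}
2 3 (7): skip — 2 and 3 already connected.
3 5 (11): add. Components now {1,2,3,5,6} {4}
1 4 (12): add. Components now {1,2,3,4,5,6}
The 4th edge added is 3 5.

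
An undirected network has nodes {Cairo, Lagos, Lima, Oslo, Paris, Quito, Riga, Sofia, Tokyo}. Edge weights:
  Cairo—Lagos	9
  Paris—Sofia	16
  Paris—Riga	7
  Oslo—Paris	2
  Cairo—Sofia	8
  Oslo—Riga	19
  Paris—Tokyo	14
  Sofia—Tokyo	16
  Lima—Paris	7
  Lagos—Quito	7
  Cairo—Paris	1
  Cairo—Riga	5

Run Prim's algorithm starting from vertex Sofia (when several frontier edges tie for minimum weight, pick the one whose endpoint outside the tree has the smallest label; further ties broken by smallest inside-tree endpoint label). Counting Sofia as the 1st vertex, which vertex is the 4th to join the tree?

Grow the tree from Sofia using Prim:
Step 1: cheapest edge leaving the tree is Cairo—Sofia (8); add Cairo.
Step 2: cheapest edge leaving the tree is Cairo—Paris (1); add Paris.
Step 3: cheapest edge leaving the tree is Oslo—Paris (2); add Oslo.
Step 4: cheapest edge leaving the tree is Cairo—Riga (5); add Riga.
Step 5: cheapest edge leaving the tree is Lima—Paris (7); add Lima.
Step 6: cheapest edge leaving the tree is Cairo—Lagos (9); add Lagos.
Step 7: cheapest edge leaving the tree is Lagos—Quito (7); add Quito.
Step 8: cheapest edge leaving the tree is Paris—Tokyo (14); add Tokyo.
Vertex order: Sofia, Cairo, Paris, Oslo, Riga, Lima, Lagos, Quito, Tokyo. The 4th vertex is Oslo.

Oslo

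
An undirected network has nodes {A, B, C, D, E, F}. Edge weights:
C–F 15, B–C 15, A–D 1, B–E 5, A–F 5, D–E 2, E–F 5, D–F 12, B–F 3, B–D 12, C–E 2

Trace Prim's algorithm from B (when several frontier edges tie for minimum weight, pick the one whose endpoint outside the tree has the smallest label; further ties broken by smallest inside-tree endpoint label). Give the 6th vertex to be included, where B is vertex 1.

C

Grow the tree from B using Prim:
Step 1: cheapest edge leaving the tree is B–F (3); add F.
Step 2: cheapest edge leaving the tree is A–F (5); add A.
Step 3: cheapest edge leaving the tree is A–D (1); add D.
Step 4: cheapest edge leaving the tree is D–E (2); add E.
Step 5: cheapest edge leaving the tree is C–E (2); add C.
Vertex order: B, F, A, D, E, C. The 6th vertex is C.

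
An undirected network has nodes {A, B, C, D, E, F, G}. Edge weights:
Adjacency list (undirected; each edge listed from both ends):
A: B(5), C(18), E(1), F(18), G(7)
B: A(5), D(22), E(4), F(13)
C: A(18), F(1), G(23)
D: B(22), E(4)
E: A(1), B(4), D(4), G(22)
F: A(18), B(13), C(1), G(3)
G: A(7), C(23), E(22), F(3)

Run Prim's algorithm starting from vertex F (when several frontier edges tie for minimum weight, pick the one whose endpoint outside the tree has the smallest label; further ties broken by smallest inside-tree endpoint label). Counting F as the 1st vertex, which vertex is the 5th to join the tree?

Prim's algorithm from F:
Step 1: frontier [C—F 1, F—G 3, B—F 13, A—F 18] → take C—F (1); add C.
Step 2: frontier [A—C 18, C—G 23, F—G 3, B—F 13, A—F 18] → take F—G (3); add G.
Step 3: frontier [A—C 18, B—F 13, A—F 18, A—G 7, E—G 22] → take A—G (7); add A.
Step 4: frontier [A—E 1, A—B 5, B—F 13, E—G 22] → take A—E (1); add E.
Step 5: frontier [A—B 5, B—E 4, D—E 4, B—F 13] → take B—E (4); add B.
Step 6: frontier [B—D 22, D—E 4] → take D—E (4); add D.
Vertex order: F, C, G, A, E, B, D. The 5th vertex is E.

E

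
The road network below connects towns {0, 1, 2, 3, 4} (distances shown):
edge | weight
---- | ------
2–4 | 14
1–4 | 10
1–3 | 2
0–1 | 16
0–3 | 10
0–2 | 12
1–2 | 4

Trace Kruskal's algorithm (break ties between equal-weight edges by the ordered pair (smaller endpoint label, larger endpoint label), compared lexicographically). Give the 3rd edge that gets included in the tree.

Sort edges by weight, then run Kruskal:
1–3 (2): add. Components now {0} {1,3} {2} {4}
1–2 (4): add. Components now {0} {1,2,3} {4}
0–3 (10): add. Components now {0,1,2,3} {4}
1–4 (10): add. Components now {0,1,2,3,4}
The 3rd edge added is 0–3.

0-3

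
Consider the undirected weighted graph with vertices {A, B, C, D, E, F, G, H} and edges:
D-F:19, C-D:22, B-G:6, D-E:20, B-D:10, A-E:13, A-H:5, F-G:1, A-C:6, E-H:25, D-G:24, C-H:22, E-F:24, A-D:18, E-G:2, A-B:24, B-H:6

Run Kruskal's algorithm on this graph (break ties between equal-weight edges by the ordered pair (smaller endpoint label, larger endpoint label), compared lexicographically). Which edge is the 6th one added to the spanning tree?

B-H

Sort edges by weight, then run Kruskal:
F-G (1): add — endpoints in different components.
E-G (2): add — endpoints in different components.
A-H (5): add — endpoints in different components.
A-C (6): add — endpoints in different components.
B-G (6): add — endpoints in different components.
B-H (6): add — endpoints in different components.
B-D (10): add — endpoints in different components.
The 6th edge added is B-H.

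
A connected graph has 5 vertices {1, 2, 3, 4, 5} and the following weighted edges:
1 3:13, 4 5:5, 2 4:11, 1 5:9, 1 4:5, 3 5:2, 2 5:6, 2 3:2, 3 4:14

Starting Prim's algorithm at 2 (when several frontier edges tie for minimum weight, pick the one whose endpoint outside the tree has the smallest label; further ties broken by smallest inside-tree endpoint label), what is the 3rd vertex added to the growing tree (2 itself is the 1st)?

Grow the tree from 2 using Prim:
Step 1: cheapest edge leaving the tree is 2 3 (2); add 3.
Step 2: cheapest edge leaving the tree is 3 5 (2); add 5.
Step 3: cheapest edge leaving the tree is 4 5 (5); add 4.
Step 4: cheapest edge leaving the tree is 1 4 (5); add 1.
Vertex order: 2, 3, 5, 4, 1. The 3rd vertex is 5.

5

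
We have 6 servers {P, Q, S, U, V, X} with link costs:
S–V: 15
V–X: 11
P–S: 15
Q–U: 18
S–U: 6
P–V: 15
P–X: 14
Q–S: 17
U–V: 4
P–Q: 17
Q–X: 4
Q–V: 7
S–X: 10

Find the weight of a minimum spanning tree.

35

Prim, starting at S.
Step 1: frontier [S–U 6, S–X 10, P–S 15, S–V 15, Q–S 17] → take S–U (6); add U.
Step 2: frontier [S–X 10, P–S 15, S–V 15, Q–S 17, U–V 4, Q–U 18] → take U–V (4); add V.
Step 3: frontier [S–X 10, P–S 15, Q–S 17, Q–U 18, Q–V 7, V–X 11, P–V 15] → take Q–V (7); add Q.
Step 4: frontier [Q–X 4, P–Q 17, S–X 10, P–S 15, V–X 11, P–V 15] → take Q–X (4); add X.
Step 5: frontier [P–Q 17, P–S 15, P–V 15, P–X 14] → take P–X (14); add P.
MST edges: S–U, U–V, Q–V, Q–X, P–X; total weight 6+4+7+4+14 = 35.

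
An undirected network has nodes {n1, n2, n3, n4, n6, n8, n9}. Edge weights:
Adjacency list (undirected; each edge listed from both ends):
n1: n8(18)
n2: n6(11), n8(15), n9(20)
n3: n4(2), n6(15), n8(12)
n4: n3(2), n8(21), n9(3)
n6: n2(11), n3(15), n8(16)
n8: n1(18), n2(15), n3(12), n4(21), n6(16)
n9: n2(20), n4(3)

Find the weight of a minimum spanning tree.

Kruskal: consider edges lightest-first.
n3 n4 (2): add — endpoints in different components.
n4 n9 (3): add — endpoints in different components.
n2 n6 (11): add — endpoints in different components.
n3 n8 (12): add — endpoints in different components.
n2 n8 (15): add — endpoints in different components.
n3 n6 (15): skip — n6 and n3 already connected.
n6 n8 (16): skip — n6 and n8 already connected.
n1 n8 (18): add — endpoints in different components.
MST edges: n3 n4, n4 n9, n2 n6, n3 n8, n2 n8, n1 n8; total weight 2+3+11+12+15+18 = 61.

61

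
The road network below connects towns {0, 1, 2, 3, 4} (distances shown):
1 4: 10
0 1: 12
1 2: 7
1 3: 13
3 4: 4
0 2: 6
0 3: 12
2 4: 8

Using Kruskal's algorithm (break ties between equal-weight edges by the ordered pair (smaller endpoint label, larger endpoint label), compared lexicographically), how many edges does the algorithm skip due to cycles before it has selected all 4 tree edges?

0

Kruskal's algorithm — process edges by increasing weight (ties by edge label):
3 4 (4): add — endpoints in different components.
0 2 (6): add — endpoints in different components.
1 2 (7): add — endpoints in different components.
2 4 (8): add — endpoints in different components.
Edges rejected before the tree was complete: 0.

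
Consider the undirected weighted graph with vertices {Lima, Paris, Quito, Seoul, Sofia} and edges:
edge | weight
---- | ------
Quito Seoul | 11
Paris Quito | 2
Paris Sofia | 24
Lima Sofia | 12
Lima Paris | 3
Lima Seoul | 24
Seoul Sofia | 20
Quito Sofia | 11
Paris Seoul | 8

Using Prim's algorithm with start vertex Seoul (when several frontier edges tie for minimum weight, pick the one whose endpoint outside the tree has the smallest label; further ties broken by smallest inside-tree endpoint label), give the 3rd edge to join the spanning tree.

Lima-Paris

Grow the tree from Seoul using Prim:
Step 1: cheapest edge leaving the tree is Paris Seoul (8); add Paris.
Step 2: cheapest edge leaving the tree is Paris Quito (2); add Quito.
Step 3: cheapest edge leaving the tree is Lima Paris (3); add Lima.
Step 4: cheapest edge leaving the tree is Quito Sofia (11); add Sofia.
The 3rd edge added is Lima Paris.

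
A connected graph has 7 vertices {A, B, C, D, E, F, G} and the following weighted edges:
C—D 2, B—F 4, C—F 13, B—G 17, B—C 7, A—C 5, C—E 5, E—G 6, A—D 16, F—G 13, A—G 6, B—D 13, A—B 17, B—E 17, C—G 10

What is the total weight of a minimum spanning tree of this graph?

Prim, starting at F.
Step 1: cheapest edge leaving the tree is B—F (4); add B.
Step 2: cheapest edge leaving the tree is B—C (7); add C.
Step 3: cheapest edge leaving the tree is C—D (2); add D.
Step 4: cheapest edge leaving the tree is A—C (5); add A.
Step 5: cheapest edge leaving the tree is C—E (5); add E.
Step 6: cheapest edge leaving the tree is A—G (6); add G.
MST edges: B—F, B—C, C—D, A—C, C—E, A—G; total weight 4+7+2+5+5+6 = 29.

29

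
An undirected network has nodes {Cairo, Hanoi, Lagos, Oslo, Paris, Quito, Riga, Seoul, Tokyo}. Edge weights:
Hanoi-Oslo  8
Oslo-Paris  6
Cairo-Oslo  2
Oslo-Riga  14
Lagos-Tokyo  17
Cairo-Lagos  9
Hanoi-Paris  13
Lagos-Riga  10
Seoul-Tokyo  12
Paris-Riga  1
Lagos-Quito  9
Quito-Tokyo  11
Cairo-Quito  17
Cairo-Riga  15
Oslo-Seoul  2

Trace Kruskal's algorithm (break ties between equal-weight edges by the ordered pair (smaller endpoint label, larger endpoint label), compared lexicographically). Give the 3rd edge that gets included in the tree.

Kruskal's algorithm — process edges by increasing weight (ties by edge label):
Paris-Riga (1): add — endpoints in different components.
Cairo-Oslo (2): add — endpoints in different components.
Oslo-Seoul (2): add — endpoints in different components.
Oslo-Paris (6): add — endpoints in different components.
Hanoi-Oslo (8): add — endpoints in different components.
Cairo-Lagos (9): add — endpoints in different components.
Lagos-Quito (9): add — endpoints in different components.
Lagos-Riga (10): skip — Lagos and Riga already connected.
Quito-Tokyo (11): add — endpoints in different components.
The 3rd edge added is Oslo-Seoul.

Oslo-Seoul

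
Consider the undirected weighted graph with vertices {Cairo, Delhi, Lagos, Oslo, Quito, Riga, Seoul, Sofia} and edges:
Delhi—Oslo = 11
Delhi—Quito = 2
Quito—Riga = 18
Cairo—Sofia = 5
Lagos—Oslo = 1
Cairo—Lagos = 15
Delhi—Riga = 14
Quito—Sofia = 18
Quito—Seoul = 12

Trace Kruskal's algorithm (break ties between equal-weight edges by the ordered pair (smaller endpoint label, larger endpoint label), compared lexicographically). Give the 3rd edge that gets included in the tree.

Cairo-Sofia

Kruskal: consider edges lightest-first.
Lagos—Oslo (1): add — endpoints in different components.
Delhi—Quito (2): add — endpoints in different components.
Cairo—Sofia (5): add — endpoints in different components.
Delhi—Oslo (11): add — endpoints in different components.
Quito—Seoul (12): add — endpoints in different components.
Delhi—Riga (14): add — endpoints in different components.
Cairo—Lagos (15): add — endpoints in different components.
The 3rd edge added is Cairo—Sofia.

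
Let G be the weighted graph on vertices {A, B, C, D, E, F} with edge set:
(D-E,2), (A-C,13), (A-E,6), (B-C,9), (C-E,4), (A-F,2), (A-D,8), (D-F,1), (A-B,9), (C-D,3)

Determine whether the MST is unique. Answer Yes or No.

No

Kruskal: consider edges lightest-first.
D-F (1): add — endpoints in different components.
A-F (2): add — endpoints in different components.
D-E (2): add — endpoints in different components.
C-D (3): add — endpoints in different components.
C-E (4): skip — C and E already connected.
A-E (6): skip — A and E already connected.
A-D (8): skip — A and D already connected.
A-B (9): add — endpoints in different components.
Non-tree edge B-C has weight 9, equal to the heaviest edge on its tree cycle — swapping gives another MST of the same weight. Not unique.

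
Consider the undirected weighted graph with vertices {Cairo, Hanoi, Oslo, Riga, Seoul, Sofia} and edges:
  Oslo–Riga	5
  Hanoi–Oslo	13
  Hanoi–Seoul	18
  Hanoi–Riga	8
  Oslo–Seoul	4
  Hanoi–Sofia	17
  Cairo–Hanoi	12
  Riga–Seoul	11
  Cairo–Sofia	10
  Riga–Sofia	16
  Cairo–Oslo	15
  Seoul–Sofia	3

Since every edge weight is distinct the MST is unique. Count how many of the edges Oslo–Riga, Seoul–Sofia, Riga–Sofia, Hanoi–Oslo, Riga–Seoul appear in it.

Kruskal's algorithm — process edges by increasing weight (ties by edge label):
Seoul–Sofia (3): add — endpoints in different components.
Oslo–Seoul (4): add — endpoints in different components.
Oslo–Riga (5): add — endpoints in different components.
Hanoi–Riga (8): add — endpoints in different components.
Cairo–Sofia (10): add — endpoints in different components.
MST edge set: {Seoul–Sofia, Oslo–Seoul, Oslo–Riga, Hanoi–Riga, Cairo–Sofia}.
Of the listed edges, {Oslo–Riga, Seoul–Sofia} are in the MST → 2.

2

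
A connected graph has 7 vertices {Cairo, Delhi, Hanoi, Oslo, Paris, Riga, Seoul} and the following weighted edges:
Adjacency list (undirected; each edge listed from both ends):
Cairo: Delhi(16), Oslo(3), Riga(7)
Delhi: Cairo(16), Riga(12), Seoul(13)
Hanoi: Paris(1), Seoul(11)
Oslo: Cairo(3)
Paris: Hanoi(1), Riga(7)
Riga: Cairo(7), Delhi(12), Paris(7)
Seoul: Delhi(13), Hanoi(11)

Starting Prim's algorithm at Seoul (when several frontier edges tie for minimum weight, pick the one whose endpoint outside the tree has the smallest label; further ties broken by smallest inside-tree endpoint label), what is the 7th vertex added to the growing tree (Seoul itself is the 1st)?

Grow the tree from Seoul using Prim:
Step 1: frontier [Hanoi Seoul 11, Delhi Seoul 13] → take Hanoi Seoul (11); add Hanoi.
Step 2: frontier [Hanoi Paris 1, Delhi Seoul 13] → take Hanoi Paris (1); add Paris.
Step 3: frontier [Paris Riga 7, Delhi Seoul 13] → take Paris Riga (7); add Riga.
Step 4: frontier [Cairo Riga 7, Delhi Riga 12, Delhi Seoul 13] → take Cairo Riga (7); add Cairo.
Step 5: frontier [Cairo Oslo 3, Cairo Delhi 16, Delhi Riga 12, Delhi Seoul 13] → take Cairo Oslo (3); add Oslo.
Step 6: frontier [Cairo Delhi 16, Delhi Riga 12, Delhi Seoul 13] → take Delhi Riga (12); add Delhi.
Vertex order: Seoul, Hanoi, Paris, Riga, Cairo, Oslo, Delhi. The 7th vertex is Delhi.

Delhi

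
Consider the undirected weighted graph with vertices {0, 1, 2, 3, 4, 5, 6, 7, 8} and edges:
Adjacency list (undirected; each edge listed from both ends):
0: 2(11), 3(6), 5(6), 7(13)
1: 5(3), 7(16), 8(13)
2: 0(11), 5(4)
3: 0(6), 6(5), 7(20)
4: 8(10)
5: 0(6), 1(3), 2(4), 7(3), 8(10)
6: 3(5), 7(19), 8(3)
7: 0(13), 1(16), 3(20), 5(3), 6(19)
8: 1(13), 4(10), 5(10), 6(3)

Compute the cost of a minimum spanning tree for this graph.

40

Sort edges by weight, then run Kruskal:
1 5 (3): add — endpoints in different components.
5 7 (3): add — endpoints in different components.
6 8 (3): add — endpoints in different components.
2 5 (4): add — endpoints in different components.
3 6 (5): add — endpoints in different components.
0 3 (6): add — endpoints in different components.
0 5 (6): add — endpoints in different components.
4 8 (10): add — endpoints in different components.
MST edges: 1 5, 5 7, 6 8, 2 5, 3 6, 0 3, 0 5, 4 8; total weight 3+3+3+4+5+6+6+10 = 40.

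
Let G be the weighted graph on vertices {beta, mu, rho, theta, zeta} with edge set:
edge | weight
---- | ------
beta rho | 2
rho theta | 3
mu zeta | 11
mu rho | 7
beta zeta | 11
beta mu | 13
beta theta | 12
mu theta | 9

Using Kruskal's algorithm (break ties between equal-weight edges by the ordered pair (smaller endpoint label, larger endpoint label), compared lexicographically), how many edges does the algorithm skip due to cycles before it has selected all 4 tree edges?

1

Sort edges by weight, then run Kruskal:
beta rho (2): add — endpoints in different components.
rho theta (3): add — endpoints in different components.
mu rho (7): add — endpoints in different components.
mu theta (9): skip — theta and mu already connected.
beta zeta (11): add — endpoints in different components.
Edges rejected before the tree was complete: 1.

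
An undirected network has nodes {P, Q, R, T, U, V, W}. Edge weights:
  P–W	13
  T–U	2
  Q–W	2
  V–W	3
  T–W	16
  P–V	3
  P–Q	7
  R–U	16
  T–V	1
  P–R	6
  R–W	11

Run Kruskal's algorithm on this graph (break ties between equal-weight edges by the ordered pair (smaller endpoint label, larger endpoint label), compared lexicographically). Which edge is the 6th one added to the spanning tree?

P-R

Sort edges by weight, then run Kruskal:
T–V (1): add — endpoints in different components.
Q–W (2): add — endpoints in different components.
T–U (2): add — endpoints in different components.
P–V (3): add — endpoints in different components.
V–W (3): add — endpoints in different components.
P–R (6): add — endpoints in different components.
The 6th edge added is P–R.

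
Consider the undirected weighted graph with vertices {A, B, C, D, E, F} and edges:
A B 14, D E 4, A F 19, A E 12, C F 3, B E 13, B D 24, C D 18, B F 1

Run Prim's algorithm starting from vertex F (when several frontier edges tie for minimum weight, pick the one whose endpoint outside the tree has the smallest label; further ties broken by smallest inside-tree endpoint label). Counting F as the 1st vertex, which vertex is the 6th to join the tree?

Grow the tree from F using Prim:
Step 1: frontier [B F 1, C F 3, A F 19] → take B F (1); add B.
Step 2: frontier [B E 13, A B 14, B D 24, C F 3, A F 19] → take C F (3); add C.
Step 3: frontier [B E 13, A B 14, B D 24, C D 18, A F 19] → take B E (13); add E.
Step 4: frontier [A B 14, B D 24, C D 18, D E 4, A E 12, A F 19] → take D E (4); add D.
Step 5: frontier [A B 14, A E 12, A F 19] → take A E (12); add A.
Vertex order: F, B, C, E, D, A. The 6th vertex is A.

A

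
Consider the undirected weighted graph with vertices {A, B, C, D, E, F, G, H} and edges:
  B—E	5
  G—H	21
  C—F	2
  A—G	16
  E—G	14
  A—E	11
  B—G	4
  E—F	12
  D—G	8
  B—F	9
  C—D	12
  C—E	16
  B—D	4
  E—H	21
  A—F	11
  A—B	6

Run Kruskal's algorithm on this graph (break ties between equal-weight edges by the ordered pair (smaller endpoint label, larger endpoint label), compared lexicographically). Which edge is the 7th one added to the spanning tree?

Kruskal's algorithm — process edges by increasing weight (ties by edge label):
C—F (2): add — endpoints in different components.
B—D (4): add — endpoints in different components.
B—G (4): add — endpoints in different components.
B—E (5): add — endpoints in different components.
A—B (6): add — endpoints in different components.
D—G (8): skip — D and G already connected.
B—F (9): add — endpoints in different components.
A—E (11): skip — A and E already connected.
A—F (11): skip — A and F already connected.
C—D (12): skip — C and D already connected.
E—F (12): skip — E and F already connected.
E—G (14): skip — E and G already connected.
A—G (16): skip — A and G already connected.
C—E (16): skip — C and E already connected.
E—H (21): add — endpoints in different components.
The 7th edge added is E—H.

E-H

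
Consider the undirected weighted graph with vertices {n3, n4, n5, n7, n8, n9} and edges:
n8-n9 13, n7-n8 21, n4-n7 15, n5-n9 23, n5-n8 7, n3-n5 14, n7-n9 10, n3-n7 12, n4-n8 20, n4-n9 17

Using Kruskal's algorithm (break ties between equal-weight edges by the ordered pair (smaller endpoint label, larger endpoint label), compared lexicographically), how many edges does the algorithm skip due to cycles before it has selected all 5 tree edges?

Kruskal: consider edges lightest-first.
n5-n8 (7): add. Components now {n9} {n5,n8} {n3} {n7} {n4}
n7-n9 (10): add. Components now {n7,n9} {n5,n8} {n3} {n4}
n3-n7 (12): add. Components now {n3,n7,n9} {n5,n8} {n4}
n8-n9 (13): add. Components now {n3,n5,n7,n8,n9} {n4}
n3-n5 (14): skip — n3 and n5 already connected.
n4-n7 (15): add. Components now {n3,n4,n5,n7,n8,n9}
Edges rejected before the tree was complete: 1.

1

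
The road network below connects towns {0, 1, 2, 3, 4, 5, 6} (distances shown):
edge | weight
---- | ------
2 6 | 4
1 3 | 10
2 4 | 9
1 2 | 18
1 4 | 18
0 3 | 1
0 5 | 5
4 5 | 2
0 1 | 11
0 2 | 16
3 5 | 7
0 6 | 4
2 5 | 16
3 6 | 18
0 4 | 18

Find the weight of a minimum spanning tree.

26

Kruskal: consider edges lightest-first.
0 3 (1): add. Components now {0,3} {1} {2} {4} {5} {6}
4 5 (2): add. Components now {0,3} {1} {2} {4,5} {6}
0 6 (4): add. Components now {0,3,6} {1} {2} {4,5}
2 6 (4): add. Components now {0,2,3,6} {1} {4,5}
0 5 (5): add. Components now {0,2,3,4,5,6} {1}
3 5 (7): skip — 3 and 5 already connected.
2 4 (9): skip — 2 and 4 already connected.
1 3 (10): add. Components now {0,1,2,3,4,5,6}
MST edges: 0 3, 4 5, 0 6, 2 6, 0 5, 1 3; total weight 1+2+4+4+5+10 = 26.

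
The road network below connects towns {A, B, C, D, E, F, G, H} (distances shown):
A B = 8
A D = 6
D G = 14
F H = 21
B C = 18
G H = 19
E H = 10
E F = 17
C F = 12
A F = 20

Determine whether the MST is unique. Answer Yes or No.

Yes

Kruskal: consider edges lightest-first.
A D (6): add — endpoints in different components.
A B (8): add — endpoints in different components.
E H (10): add — endpoints in different components.
C F (12): add — endpoints in different components.
D G (14): add — endpoints in different components.
E F (17): add — endpoints in different components.
B C (18): add — endpoints in different components.
Every non-tree edge has weight strictly greater than the heaviest edge on the tree path between its endpoints, so the MST is unique.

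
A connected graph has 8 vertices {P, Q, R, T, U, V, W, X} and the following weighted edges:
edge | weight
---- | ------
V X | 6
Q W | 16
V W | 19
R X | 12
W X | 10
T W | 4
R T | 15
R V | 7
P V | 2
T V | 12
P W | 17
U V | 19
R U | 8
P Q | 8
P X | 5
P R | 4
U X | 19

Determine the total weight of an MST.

41

Prim's algorithm from R:
Step 1: cheapest edge leaving the tree is P R (4); add P.
Step 2: cheapest edge leaving the tree is P V (2); add V.
Step 3: cheapest edge leaving the tree is P X (5); add X.
Step 4: cheapest edge leaving the tree is P Q (8); add Q.
Step 5: cheapest edge leaving the tree is R U (8); add U.
Step 6: cheapest edge leaving the tree is W X (10); add W.
Step 7: cheapest edge leaving the tree is T W (4); add T.
MST edges: P R, P V, P X, P Q, R U, W X, T W; total weight 4+2+5+8+8+10+4 = 41.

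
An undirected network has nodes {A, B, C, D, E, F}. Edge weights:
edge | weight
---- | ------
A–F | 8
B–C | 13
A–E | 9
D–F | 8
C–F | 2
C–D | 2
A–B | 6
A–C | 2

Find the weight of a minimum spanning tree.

Grow the tree from B using Prim:
Step 1: frontier [A–B 6, B–C 13] → take A–B (6); add A.
Step 2: frontier [A–C 2, A–F 8, A–E 9, B–C 13] → take A–C (2); add C.
Step 3: frontier [A–F 8, A–E 9, C–D 2, C–F 2] → take C–D (2); add D.
Step 4: frontier [A–F 8, A–E 9, C–F 2, D–F 8] → take C–F (2); add F.
Step 5: frontier [A–E 9] → take A–E (9); add E.
MST edges: A–B, A–C, C–D, C–F, A–E; total weight 6+2+2+2+9 = 21.

21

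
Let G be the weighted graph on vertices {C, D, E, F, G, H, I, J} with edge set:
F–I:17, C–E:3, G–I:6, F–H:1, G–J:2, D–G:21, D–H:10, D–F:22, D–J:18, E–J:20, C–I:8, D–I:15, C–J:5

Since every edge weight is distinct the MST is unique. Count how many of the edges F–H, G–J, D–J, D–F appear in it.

Kruskal: consider edges lightest-first.
F–H (1): add — endpoints in different components.
G–J (2): add — endpoints in different components.
C–E (3): add — endpoints in different components.
C–J (5): add — endpoints in different components.
G–I (6): add — endpoints in different components.
C–I (8): skip — C and I already connected.
D–H (10): add — endpoints in different components.
D–I (15): add — endpoints in different components.
MST edge set: {F–H, G–J, C–E, C–J, G–I, D–H, D–I}.
Of the listed edges, {F–H, G–J} are in the MST → 2.

2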